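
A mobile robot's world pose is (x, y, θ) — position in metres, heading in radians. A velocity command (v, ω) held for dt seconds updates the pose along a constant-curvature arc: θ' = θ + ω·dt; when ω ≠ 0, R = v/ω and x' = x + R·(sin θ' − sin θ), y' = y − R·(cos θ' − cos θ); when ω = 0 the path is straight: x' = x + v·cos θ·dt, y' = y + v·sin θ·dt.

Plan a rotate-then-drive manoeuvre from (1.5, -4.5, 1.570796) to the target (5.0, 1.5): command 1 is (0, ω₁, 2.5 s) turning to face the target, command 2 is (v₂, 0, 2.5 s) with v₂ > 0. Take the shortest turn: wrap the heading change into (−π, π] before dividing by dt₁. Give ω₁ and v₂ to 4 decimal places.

heading to target = atan2(1.5−-4.5, 5−1.5) = 1.0427
Δθ = wrap(1.0427 − 1.5708) = -0.5281; ω₁ = Δθ/dt₁ = -0.2112
distance = √((5−1.5)² + (1.5−-4.5)²) = 6.9462; v₂ = distance/dt₂ = 2.7785

ω₁ = -0.2112, v₂ = 2.7785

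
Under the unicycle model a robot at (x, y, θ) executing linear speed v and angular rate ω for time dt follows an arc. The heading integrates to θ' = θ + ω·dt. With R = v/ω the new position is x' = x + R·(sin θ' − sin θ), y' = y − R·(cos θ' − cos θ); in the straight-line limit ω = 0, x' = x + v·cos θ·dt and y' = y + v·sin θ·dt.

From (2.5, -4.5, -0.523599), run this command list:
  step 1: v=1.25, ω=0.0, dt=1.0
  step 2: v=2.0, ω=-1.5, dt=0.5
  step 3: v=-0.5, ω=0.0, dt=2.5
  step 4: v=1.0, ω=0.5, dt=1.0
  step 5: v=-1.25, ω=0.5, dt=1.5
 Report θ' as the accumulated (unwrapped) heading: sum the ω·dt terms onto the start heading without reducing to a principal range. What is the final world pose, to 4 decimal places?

(2.6518, -4.8284, -0.0236)

step 1: θ'=-0.5236 (straight) → pose (3.5825, -5.1250, -0.5236)
step 2: θ'=-1.2736 (R=-1.3333) → pose (4.1907, -5.8892, -1.2736)
step 3: θ'=-1.2736 (straight) → pose (3.8247, -4.6940, -1.2736)
step 4: θ'=-0.7736 (R=2.0000) → pose (4.3396, -5.5392, -0.7736)
step 5: θ'=-0.0236 (R=-2.5000) → pose (2.6518, -4.8284, -0.0236)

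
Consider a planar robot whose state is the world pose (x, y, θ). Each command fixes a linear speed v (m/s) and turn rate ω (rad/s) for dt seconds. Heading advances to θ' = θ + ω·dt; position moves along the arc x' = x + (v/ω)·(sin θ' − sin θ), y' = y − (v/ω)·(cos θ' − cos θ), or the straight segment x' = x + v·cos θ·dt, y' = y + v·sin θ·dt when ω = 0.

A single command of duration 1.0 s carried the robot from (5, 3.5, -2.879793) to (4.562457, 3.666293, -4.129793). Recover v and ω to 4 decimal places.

Δθ = -4.129793 − -2.879793 = -1.250000
ω = Δθ/dt = -1.250000/1.0 = -1.2500
R = Δx/(sin θ' − sin θ) = -0.4000
v = R·ω = -0.4000·-1.2500 = 0.5000

v = 0.5000, ω = -1.2500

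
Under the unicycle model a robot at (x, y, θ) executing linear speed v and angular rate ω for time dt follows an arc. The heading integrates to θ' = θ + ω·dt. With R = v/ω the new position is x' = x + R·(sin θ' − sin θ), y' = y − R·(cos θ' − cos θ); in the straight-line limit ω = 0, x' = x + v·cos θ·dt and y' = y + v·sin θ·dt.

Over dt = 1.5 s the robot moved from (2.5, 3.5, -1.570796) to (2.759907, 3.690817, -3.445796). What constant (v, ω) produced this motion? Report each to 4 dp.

v = -0.2500, ω = -1.2500

Δθ = -3.445796 − -1.570796 = -1.875000
ω = Δθ/dt = -1.875000/1.5 = -1.2500
R = Δx/(sin θ' − sin θ) = 0.2000
v = R·ω = 0.2000·-1.2500 = -0.2500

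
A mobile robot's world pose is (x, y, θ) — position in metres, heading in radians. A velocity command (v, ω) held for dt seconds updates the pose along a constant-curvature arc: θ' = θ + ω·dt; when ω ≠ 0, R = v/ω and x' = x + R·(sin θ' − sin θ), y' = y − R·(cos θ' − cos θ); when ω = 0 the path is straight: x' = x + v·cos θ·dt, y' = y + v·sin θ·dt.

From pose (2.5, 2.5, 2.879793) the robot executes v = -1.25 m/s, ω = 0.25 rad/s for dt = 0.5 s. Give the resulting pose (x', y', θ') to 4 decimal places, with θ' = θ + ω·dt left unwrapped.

(3.1122, 2.3763, 3.0048)

θ' = 2.8798 + 0.25·0.5 = 3.0048
R = v/ω = -1.25/0.25 = -5.0000
x' = 2.5 + -5.0000·(sin 3.0048 − sin 2.8798) = 3.1122
y' = 2.5 − -5.0000·(cos 3.0048 − cos 2.8798) = 2.3763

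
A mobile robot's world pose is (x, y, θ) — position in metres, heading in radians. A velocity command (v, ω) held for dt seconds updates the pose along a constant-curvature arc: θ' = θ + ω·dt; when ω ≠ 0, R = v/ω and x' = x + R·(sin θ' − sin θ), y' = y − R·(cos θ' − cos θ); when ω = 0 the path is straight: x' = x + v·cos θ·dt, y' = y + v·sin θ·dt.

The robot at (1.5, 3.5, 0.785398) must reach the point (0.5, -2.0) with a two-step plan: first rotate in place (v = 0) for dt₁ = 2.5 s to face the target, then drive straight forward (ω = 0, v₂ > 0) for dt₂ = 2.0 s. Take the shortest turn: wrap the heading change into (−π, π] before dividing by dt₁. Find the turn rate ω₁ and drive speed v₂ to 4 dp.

heading to target = atan2(-2−3.5, 0.5−1.5) = -1.7506
Δθ = wrap(-1.7506 − 0.7854) = -2.5360; ω₁ = Δθ/dt₁ = -1.0144
distance = √((0.5−1.5)² + (-2−3.5)²) = 5.5902; v₂ = distance/dt₂ = 2.7951

ω₁ = -1.0144, v₂ = 2.7951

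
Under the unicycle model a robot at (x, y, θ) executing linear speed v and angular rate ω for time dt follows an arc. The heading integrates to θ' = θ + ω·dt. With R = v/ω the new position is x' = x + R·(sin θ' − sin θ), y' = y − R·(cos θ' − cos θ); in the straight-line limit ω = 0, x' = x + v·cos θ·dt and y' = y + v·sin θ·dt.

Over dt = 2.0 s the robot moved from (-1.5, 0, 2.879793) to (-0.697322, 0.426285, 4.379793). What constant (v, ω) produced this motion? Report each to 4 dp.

v = -0.5000, ω = 0.7500

Δθ = 4.379793 − 2.879793 = 1.500000
ω = Δθ/dt = 1.500000/2.0 = 0.7500
R = Δx/(sin θ' − sin θ) = -0.6667
v = R·ω = -0.6667·0.7500 = -0.5000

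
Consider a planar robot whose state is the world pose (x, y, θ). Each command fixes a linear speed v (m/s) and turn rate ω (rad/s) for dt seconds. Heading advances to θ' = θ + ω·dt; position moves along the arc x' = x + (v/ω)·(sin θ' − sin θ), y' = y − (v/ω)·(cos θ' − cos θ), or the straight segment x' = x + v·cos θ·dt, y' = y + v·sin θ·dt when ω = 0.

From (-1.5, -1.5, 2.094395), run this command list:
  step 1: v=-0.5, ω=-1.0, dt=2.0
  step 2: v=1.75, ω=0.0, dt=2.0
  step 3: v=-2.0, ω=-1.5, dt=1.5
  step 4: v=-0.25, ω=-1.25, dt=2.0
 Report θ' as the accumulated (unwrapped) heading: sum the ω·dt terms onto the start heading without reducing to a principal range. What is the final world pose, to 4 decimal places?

step 1: θ'=0.0944 (R=0.5000) → pose (-1.8859, -2.2478, 0.0944)
step 2: θ'=0.0944 (straight) → pose (1.5985, -1.9179, 0.0944)
step 3: θ'=-2.1556 (R=1.3333) → pose (0.3611, 0.1456, -2.1556)
step 4: θ'=-4.6556 (R=0.2000) → pose (0.7275, 0.0465, -4.6556)

(0.7275, 0.0465, -4.6556)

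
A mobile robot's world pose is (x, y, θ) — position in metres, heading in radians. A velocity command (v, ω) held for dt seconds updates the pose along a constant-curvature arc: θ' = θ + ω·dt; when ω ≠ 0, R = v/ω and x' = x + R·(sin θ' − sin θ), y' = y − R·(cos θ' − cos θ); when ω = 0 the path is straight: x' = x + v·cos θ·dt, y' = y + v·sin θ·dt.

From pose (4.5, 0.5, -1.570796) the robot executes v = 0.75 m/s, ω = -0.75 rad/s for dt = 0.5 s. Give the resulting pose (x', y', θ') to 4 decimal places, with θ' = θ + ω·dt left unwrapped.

θ' = -1.5708 + -0.75·0.5 = -1.9458
R = v/ω = 0.75/-0.75 = -1.0000
x' = 4.5 + -1.0000·(sin -1.9458 − sin -1.5708) = 4.4305
y' = 0.5 − -1.0000·(cos -1.9458 − cos -1.5708) = 0.1337

(4.4305, 0.1337, -1.9458)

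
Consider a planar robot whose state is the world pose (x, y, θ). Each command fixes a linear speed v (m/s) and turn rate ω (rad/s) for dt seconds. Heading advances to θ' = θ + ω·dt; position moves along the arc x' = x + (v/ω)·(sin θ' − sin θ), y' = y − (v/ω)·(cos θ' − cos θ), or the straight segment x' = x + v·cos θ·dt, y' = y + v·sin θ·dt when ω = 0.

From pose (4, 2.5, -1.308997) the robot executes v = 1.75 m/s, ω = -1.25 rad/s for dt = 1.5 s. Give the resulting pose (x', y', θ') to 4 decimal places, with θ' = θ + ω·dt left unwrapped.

θ' = -1.3090 + -1.25·1.5 = -3.1840
R = v/ω = 1.75/-1.25 = -1.4000
x' = 4 + -1.4000·(sin -3.1840 − sin -1.3090) = 2.5884
y' = 2.5 − -1.4000·(cos -3.1840 − cos -1.3090) = 0.7389

(2.5884, 0.7389, -3.1840)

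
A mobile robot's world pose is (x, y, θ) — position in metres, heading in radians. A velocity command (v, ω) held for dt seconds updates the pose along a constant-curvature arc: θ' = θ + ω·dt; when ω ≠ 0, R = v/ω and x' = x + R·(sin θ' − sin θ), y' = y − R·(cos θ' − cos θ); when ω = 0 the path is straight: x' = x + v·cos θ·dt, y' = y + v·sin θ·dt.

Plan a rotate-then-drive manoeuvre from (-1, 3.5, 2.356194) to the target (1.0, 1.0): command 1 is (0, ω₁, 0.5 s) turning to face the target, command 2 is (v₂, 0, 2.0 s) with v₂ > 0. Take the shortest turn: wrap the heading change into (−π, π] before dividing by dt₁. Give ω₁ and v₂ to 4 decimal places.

heading to target = atan2(1−3.5, 1−-1) = -0.8961
Δθ = wrap(-0.8961 − 2.3562) = 3.0309; ω₁ = Δθ/dt₁ = 6.0619
distance = √((1−-1)² + (1−3.5)²) = 3.2016; v₂ = distance/dt₂ = 1.6008

ω₁ = 6.0619, v₂ = 1.6008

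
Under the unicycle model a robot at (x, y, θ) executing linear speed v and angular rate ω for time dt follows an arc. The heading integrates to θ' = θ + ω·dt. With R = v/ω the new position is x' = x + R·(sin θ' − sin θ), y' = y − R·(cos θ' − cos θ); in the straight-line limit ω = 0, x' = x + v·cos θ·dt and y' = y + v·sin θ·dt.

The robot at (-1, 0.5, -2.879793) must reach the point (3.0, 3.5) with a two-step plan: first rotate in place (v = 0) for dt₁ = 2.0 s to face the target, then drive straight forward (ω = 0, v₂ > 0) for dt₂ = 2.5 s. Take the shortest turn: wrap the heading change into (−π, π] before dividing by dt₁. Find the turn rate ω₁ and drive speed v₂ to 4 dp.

heading to target = atan2(3.5−0.5, 3−-1) = 0.6435
Δθ = wrap(0.6435 − -2.8798) = -2.7599; ω₁ = Δθ/dt₁ = -1.3799
distance = √((3−-1)² + (3.5−0.5)²) = 5.0000; v₂ = distance/dt₂ = 2.0000

ω₁ = -1.3799, v₂ = 2.0000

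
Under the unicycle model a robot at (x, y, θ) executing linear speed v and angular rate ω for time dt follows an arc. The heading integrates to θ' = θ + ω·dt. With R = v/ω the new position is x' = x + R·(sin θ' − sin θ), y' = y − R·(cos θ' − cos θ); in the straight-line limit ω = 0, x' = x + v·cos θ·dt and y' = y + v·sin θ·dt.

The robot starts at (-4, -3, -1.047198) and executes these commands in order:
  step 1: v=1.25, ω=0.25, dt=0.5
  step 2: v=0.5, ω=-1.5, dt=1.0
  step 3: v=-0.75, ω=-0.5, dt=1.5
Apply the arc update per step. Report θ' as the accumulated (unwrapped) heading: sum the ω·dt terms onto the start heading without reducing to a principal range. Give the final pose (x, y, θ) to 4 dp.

(-2.6662, -3.6015, -3.1722)

step 1: θ'=-0.9222 (R=5.0000) → pose (-3.6545, -3.5204, -0.9222)
step 2: θ'=-2.4222 (R=-0.3333) → pose (-3.7005, -3.9724, -2.4222)
step 3: θ'=-3.1722 (R=1.5000) → pose (-2.6662, -3.6015, -3.1722)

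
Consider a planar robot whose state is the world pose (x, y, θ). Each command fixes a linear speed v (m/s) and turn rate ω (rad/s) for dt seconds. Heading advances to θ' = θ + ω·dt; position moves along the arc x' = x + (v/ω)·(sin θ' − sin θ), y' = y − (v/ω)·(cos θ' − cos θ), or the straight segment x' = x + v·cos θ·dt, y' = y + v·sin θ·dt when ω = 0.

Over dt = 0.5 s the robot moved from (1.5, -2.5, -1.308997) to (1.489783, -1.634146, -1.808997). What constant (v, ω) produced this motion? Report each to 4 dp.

v = -1.7500, ω = -1.0000

Δθ = -1.808997 − -1.308997 = -0.500000
ω = Δθ/dt = -0.500000/0.5 = -1.0000
R = −Δy/(cos θ' − cos θ) = 1.7500
v = R·ω = 1.7500·-1.0000 = -1.7500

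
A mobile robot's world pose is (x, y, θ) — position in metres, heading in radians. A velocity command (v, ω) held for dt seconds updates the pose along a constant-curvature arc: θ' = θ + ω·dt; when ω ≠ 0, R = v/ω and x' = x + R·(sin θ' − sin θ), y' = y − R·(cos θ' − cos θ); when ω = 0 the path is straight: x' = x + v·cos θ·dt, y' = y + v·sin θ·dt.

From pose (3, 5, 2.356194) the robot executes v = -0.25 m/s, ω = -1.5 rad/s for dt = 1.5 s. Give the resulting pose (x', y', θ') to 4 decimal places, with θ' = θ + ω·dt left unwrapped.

(2.8998, 4.7164, 0.1062)

θ' = 2.3562 + -1.5·1.5 = 0.1062
R = v/ω = -0.25/-1.5 = 0.1667
x' = 3 + 0.1667·(sin 0.1062 − sin 2.3562) = 2.8998
y' = 5 − 0.1667·(cos 0.1062 − cos 2.3562) = 4.7164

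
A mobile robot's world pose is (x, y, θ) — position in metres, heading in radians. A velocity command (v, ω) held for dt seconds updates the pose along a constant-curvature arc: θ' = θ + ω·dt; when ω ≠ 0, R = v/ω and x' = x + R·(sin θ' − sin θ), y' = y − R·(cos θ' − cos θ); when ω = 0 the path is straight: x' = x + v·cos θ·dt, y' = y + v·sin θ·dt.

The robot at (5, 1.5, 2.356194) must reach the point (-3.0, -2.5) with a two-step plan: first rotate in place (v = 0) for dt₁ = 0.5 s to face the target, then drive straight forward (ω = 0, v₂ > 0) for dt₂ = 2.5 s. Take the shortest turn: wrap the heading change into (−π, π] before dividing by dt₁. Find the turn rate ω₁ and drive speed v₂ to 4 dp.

heading to target = atan2(-2.5−1.5, -3−5) = -2.6779
Δθ = wrap(-2.6779 − 2.3562) = 1.2490; ω₁ = Δθ/dt₁ = 2.4981
distance = √((-3−5)² + (-2.5−1.5)²) = 8.9443; v₂ = distance/dt₂ = 3.5777

ω₁ = 2.4981, v₂ = 3.5777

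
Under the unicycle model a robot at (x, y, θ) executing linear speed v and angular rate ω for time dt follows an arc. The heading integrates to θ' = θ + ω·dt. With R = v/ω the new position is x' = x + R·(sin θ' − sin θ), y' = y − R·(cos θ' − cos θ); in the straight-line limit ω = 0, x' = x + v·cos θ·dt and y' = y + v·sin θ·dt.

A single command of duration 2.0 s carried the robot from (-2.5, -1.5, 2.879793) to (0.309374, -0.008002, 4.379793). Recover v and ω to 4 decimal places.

v = -1.7500, ω = 0.7500

Δθ = 4.379793 − 2.879793 = 1.500000
ω = Δθ/dt = 1.500000/2.0 = 0.7500
R = Δx/(sin θ' − sin θ) = -2.3333
v = R·ω = -2.3333·0.7500 = -1.7500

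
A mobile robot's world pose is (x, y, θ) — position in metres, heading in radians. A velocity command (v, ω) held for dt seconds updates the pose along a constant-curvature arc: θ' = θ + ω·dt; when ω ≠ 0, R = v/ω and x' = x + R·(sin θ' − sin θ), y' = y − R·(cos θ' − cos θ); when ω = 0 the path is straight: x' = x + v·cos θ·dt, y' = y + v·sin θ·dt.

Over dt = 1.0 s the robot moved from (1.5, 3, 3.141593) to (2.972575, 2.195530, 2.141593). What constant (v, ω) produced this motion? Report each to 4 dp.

v = -1.7500, ω = -1.0000

Δθ = 2.141593 − 3.141593 = -1.000000
ω = Δθ/dt = -1.000000/1.0 = -1.0000
R = Δx/(sin θ' − sin θ) = 1.7500
v = R·ω = 1.7500·-1.0000 = -1.7500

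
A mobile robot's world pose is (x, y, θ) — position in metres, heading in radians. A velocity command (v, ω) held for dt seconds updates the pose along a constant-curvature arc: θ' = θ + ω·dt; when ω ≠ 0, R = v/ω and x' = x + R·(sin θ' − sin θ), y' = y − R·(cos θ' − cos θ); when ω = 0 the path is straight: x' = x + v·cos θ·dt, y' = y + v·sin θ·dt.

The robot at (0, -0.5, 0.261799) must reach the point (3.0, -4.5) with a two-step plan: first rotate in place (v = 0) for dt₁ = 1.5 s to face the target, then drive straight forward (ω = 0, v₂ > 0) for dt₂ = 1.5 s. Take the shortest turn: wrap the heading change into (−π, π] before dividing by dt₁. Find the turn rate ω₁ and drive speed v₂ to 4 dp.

heading to target = atan2(-4.5−-0.5, 3−0) = -0.9273
Δθ = wrap(-0.9273 − 0.2618) = -1.1891; ω₁ = Δθ/dt₁ = -0.7927
distance = √((3−0)² + (-4.5−-0.5)²) = 5.0000; v₂ = distance/dt₂ = 3.3333

ω₁ = -0.7927, v₂ = 3.3333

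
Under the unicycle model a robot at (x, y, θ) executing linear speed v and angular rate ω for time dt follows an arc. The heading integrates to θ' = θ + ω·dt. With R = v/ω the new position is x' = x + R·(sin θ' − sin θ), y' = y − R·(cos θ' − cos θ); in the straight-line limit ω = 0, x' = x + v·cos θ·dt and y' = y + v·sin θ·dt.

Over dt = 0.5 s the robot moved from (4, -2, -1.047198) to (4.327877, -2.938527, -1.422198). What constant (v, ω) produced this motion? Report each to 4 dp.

v = 2.0000, ω = -0.7500

Δθ = -1.422198 − -1.047198 = -0.375000
ω = Δθ/dt = -0.375000/0.5 = -0.7500
R = −Δy/(cos θ' − cos θ) = -2.6667
v = R·ω = -2.6667·-0.7500 = 2.0000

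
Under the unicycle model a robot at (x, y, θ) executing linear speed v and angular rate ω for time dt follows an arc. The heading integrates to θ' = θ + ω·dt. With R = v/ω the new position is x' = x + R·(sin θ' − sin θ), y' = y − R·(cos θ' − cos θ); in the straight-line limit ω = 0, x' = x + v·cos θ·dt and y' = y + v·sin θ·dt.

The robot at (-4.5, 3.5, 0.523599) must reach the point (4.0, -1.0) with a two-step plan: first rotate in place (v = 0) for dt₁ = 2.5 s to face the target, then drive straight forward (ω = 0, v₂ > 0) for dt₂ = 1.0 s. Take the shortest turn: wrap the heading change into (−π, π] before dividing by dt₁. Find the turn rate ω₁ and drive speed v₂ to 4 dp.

ω₁ = -0.4042, v₂ = 9.6177

heading to target = atan2(-1−3.5, 4−-4.5) = -0.4869
Δθ = wrap(-0.4869 − 0.5236) = -1.0105; ω₁ = Δθ/dt₁ = -0.4042
distance = √((4−-4.5)² + (-1−3.5)²) = 9.6177; v₂ = distance/dt₂ = 9.6177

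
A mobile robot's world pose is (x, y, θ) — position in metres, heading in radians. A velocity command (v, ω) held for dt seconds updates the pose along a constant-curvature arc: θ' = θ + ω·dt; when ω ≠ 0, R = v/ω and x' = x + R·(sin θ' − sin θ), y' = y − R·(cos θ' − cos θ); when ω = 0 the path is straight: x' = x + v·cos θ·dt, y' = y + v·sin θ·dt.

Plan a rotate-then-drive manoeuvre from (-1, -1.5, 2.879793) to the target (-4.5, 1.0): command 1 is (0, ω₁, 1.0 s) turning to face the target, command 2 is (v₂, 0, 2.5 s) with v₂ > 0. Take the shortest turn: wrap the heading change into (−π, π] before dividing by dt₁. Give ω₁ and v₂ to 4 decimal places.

ω₁ = -0.3584, v₂ = 1.7205

heading to target = atan2(1−-1.5, -4.5−-1) = 2.5213
Δθ = wrap(2.5213 − 2.8798) = -0.3584; ω₁ = Δθ/dt₁ = -0.3584
distance = √((-4.5−-1)² + (1−-1.5)²) = 4.3012; v₂ = distance/dt₂ = 1.7205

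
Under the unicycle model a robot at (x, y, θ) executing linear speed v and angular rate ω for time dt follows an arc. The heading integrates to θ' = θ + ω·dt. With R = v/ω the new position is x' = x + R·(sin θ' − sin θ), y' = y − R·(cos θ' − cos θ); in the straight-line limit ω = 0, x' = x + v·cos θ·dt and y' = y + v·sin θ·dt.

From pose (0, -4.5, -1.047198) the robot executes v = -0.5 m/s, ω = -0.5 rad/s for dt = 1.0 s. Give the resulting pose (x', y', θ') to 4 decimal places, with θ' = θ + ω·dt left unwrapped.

(-0.1337, -4.0236, -1.5472)

θ' = -1.0472 + -0.5·1.0 = -1.5472
R = v/ω = -0.5/-0.5 = 1.0000
x' = 0 + 1.0000·(sin -1.5472 − sin -1.0472) = -0.1337
y' = -4.5 − 1.0000·(cos -1.5472 − cos -1.0472) = -4.0236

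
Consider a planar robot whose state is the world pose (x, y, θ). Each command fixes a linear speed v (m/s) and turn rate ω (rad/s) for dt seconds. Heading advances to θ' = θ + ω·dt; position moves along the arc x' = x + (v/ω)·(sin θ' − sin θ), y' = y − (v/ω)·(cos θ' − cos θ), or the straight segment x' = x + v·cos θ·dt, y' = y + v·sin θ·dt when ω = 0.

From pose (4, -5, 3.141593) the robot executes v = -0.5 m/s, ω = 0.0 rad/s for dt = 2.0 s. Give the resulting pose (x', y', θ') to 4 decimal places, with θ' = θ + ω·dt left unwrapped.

θ' = 3.1416 + 0.0·2.0 = 3.1416
ω = 0 → straight: x' = 4 + -0.5·cos(3.1416)·2.0 = 5.0000
y' = -5 + -0.5·sin(3.1416)·2.0 = -5.0000

(5.0000, -5.0000, 3.1416)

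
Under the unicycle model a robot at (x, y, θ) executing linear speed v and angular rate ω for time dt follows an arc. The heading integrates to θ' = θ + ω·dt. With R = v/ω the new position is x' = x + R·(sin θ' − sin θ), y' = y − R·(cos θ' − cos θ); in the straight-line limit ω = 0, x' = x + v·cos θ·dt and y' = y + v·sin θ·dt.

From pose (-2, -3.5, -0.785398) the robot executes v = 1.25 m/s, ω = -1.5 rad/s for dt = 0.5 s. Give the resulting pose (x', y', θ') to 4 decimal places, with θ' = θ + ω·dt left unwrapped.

θ' = -0.7854 + -1.5·0.5 = -1.5354
R = v/ω = 1.25/-1.5 = -0.8333
x' = -2 + -0.8333·(sin -1.5354 − sin -0.7854) = -1.7564
y' = -3.5 − -0.8333·(cos -1.5354 − cos -0.7854) = -4.0598

(-1.7564, -4.0598, -1.5354)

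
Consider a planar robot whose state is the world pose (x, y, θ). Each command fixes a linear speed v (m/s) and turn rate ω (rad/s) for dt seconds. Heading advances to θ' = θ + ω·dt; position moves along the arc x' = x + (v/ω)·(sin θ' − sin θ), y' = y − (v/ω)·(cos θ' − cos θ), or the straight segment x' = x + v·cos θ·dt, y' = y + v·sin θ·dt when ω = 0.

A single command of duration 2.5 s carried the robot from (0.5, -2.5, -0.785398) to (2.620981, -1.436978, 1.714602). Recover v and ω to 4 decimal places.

v = 1.2500, ω = 1.0000

Δθ = 1.714602 − -0.785398 = 2.500000
ω = Δθ/dt = 2.500000/2.5 = 1.0000
R = Δx/(sin θ' − sin θ) = 1.2500
v = R·ω = 1.2500·1.0000 = 1.2500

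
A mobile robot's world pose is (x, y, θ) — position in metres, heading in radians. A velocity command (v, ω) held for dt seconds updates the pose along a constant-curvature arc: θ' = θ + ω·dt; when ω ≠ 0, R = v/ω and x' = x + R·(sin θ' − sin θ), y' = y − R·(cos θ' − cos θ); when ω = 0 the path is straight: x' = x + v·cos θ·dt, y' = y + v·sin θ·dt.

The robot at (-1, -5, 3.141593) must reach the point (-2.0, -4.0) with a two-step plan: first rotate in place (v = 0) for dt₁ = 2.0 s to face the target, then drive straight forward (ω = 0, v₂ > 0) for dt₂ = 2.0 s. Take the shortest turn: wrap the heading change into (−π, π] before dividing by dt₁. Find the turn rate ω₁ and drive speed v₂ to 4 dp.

heading to target = atan2(-4−-5, -2−-1) = 2.3562
Δθ = wrap(2.3562 − 3.1416) = -0.7854; ω₁ = Δθ/dt₁ = -0.3927
distance = √((-2−-1)² + (-4−-5)²) = 1.4142; v₂ = distance/dt₂ = 0.7071

ω₁ = -0.3927, v₂ = 0.7071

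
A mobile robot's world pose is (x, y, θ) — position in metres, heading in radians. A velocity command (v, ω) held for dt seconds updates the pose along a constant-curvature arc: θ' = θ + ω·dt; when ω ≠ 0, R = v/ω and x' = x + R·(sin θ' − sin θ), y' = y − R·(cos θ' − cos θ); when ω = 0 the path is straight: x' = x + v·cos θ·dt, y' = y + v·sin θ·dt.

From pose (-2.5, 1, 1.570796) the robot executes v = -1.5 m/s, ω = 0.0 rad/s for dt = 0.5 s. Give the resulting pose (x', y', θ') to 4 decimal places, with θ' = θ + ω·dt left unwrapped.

(-2.5000, 0.2500, 1.5708)

θ' = 1.5708 + 0.0·0.5 = 1.5708
ω = 0 → straight: x' = -2.5 + -1.5·cos(1.5708)·0.5 = -2.5000
y' = 1 + -1.5·sin(1.5708)·0.5 = 0.2500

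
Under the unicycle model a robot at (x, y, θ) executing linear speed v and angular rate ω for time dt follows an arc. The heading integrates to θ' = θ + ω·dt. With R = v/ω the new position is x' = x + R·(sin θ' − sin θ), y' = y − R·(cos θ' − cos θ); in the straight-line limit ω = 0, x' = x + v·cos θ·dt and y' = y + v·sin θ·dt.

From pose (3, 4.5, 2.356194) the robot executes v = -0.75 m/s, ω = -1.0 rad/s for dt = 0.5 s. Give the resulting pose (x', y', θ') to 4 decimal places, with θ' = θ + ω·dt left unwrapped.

θ' = 2.3562 + -1.0·0.5 = 1.8562
R = v/ω = -0.75/-1.0 = 0.7500
x' = 3 + 0.7500·(sin 1.8562 − sin 2.3562) = 3.1893
y' = 4.5 − 0.7500·(cos 1.8562 − cos 2.3562) = 4.1808

(3.1893, 4.1808, 1.8562)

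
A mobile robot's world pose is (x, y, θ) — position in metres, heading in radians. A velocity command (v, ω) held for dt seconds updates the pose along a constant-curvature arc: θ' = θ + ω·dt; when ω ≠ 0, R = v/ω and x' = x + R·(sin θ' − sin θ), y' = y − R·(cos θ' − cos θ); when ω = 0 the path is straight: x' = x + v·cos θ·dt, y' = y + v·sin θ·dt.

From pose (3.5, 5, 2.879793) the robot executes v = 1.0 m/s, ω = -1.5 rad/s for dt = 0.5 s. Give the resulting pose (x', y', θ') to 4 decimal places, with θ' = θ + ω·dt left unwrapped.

(3.1074, 5.2904, 2.1298)

θ' = 2.8798 + -1.5·0.5 = 2.1298
R = v/ω = 1.0/-1.5 = -0.6667
x' = 3.5 + -0.6667·(sin 2.1298 − sin 2.8798) = 3.1074
y' = 5 − -0.6667·(cos 2.1298 − cos 2.8798) = 5.2904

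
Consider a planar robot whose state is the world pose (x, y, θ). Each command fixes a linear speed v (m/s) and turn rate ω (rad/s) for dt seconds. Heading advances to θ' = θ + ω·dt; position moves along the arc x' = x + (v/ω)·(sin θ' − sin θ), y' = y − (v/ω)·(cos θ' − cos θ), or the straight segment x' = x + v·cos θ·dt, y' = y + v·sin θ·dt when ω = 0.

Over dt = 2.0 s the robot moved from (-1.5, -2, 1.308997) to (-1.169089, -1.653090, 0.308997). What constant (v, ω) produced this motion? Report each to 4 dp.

Δθ = 0.308997 − 1.308997 = -1.000000
ω = Δθ/dt = -1.000000/2.0 = -0.5000
R = −Δy/(cos θ' − cos θ) = -0.5000
v = R·ω = -0.5000·-0.5000 = 0.2500

v = 0.2500, ω = -0.5000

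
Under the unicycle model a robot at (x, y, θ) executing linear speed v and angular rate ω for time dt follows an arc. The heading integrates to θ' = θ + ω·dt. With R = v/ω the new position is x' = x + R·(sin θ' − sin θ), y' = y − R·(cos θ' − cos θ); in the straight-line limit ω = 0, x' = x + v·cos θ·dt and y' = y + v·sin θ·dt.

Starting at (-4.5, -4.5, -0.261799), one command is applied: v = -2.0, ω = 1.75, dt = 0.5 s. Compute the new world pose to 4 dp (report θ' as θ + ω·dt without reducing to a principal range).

(-5.4535, -4.6693, 0.6132)

θ' = -0.2618 + 1.75·0.5 = 0.6132
R = v/ω = -2.0/1.75 = -1.1429
x' = -4.5 + -1.1429·(sin 0.6132 − sin -0.2618) = -5.4535
y' = -4.5 − -1.1429·(cos 0.6132 − cos -0.2618) = -4.6693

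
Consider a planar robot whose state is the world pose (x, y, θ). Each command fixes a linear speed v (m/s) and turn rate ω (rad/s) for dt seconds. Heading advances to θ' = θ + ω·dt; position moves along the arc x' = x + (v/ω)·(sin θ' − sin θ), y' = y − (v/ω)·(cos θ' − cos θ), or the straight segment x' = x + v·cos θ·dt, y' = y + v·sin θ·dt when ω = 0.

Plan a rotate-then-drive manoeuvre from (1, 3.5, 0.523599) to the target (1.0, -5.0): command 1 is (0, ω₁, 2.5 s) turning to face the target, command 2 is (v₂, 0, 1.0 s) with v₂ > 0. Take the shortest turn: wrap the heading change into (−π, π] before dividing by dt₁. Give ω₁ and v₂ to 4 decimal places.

heading to target = atan2(-5−3.5, 1−1) = -1.5708
Δθ = wrap(-1.5708 − 0.5236) = -2.0944; ω₁ = Δθ/dt₁ = -0.8378
distance = √((1−1)² + (-5−3.5)²) = 8.5000; v₂ = distance/dt₂ = 8.5000

ω₁ = -0.8378, v₂ = 8.5000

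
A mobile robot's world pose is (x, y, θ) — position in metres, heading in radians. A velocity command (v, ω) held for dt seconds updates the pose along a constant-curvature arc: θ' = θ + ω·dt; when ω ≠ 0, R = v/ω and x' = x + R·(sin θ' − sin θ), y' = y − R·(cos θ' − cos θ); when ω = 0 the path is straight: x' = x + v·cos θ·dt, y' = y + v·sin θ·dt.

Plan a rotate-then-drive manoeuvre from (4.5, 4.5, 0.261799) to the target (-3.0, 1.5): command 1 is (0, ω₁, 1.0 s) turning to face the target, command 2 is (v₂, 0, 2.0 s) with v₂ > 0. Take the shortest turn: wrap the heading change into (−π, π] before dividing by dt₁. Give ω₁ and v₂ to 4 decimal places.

heading to target = atan2(1.5−4.5, -3−4.5) = -2.7611
Δθ = wrap(-2.7611 − 0.2618) = -3.0229; ω₁ = Δθ/dt₁ = -3.0229
distance = √((-3−4.5)² + (1.5−4.5)²) = 8.0777; v₂ = distance/dt₂ = 4.0389

ω₁ = -3.0229, v₂ = 4.0389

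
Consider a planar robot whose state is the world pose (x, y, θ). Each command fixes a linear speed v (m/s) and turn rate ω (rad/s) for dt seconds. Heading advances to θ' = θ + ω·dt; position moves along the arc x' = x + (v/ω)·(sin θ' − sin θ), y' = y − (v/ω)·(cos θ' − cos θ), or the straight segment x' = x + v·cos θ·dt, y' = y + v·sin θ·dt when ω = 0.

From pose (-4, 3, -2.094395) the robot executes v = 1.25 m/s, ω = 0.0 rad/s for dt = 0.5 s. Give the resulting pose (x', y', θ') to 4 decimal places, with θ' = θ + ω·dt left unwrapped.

θ' = -2.0944 + 0.0·0.5 = -2.0944
ω = 0 → straight: x' = -4 + 1.25·cos(-2.0944)·0.5 = -4.3125
y' = 3 + 1.25·sin(-2.0944)·0.5 = 2.4587

(-4.3125, 2.4587, -2.0944)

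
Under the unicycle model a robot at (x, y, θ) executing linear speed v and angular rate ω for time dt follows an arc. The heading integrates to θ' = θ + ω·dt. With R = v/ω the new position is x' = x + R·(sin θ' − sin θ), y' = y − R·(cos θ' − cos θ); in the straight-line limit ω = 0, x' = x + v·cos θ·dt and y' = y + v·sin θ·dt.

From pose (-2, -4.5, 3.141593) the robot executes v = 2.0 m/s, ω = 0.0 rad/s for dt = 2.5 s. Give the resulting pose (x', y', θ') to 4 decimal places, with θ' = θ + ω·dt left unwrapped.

θ' = 3.1416 + 0.0·2.5 = 3.1416
ω = 0 → straight: x' = -2 + 2.0·cos(3.1416)·2.5 = -7.0000
y' = -4.5 + 2.0·sin(3.1416)·2.5 = -4.5000

(-7.0000, -4.5000, 3.1416)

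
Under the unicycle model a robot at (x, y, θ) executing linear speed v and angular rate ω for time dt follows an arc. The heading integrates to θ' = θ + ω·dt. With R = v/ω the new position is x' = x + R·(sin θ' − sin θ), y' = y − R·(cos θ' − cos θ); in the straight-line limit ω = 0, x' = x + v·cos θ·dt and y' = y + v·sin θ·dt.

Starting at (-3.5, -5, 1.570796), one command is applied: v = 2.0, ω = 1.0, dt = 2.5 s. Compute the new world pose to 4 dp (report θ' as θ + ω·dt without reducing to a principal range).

θ' = 1.5708 + 1.0·2.5 = 4.0708
R = v/ω = 2.0/1.0 = 2.0000
x' = -3.5 + 2.0000·(sin 4.0708 − sin 1.5708) = -7.1023
y' = -5 − 2.0000·(cos 4.0708 − cos 1.5708) = -3.8031

(-7.1023, -3.8031, 4.0708)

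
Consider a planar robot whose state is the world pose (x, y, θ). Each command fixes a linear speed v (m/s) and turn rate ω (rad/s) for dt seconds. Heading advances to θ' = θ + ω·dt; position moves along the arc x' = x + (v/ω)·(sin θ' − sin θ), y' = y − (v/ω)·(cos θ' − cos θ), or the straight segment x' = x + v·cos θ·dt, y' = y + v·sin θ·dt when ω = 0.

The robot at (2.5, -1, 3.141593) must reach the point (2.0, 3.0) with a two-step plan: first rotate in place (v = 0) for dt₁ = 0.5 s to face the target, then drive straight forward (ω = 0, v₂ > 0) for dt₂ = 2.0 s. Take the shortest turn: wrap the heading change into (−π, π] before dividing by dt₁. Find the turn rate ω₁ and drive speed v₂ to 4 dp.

heading to target = atan2(3−-1, 2−2.5) = 1.6952
Δθ = wrap(1.6952 − 3.1416) = -1.4464; ω₁ = Δθ/dt₁ = -2.8929
distance = √((2−2.5)² + (3−-1)²) = 4.0311; v₂ = distance/dt₂ = 2.0156

ω₁ = -2.8929, v₂ = 2.0156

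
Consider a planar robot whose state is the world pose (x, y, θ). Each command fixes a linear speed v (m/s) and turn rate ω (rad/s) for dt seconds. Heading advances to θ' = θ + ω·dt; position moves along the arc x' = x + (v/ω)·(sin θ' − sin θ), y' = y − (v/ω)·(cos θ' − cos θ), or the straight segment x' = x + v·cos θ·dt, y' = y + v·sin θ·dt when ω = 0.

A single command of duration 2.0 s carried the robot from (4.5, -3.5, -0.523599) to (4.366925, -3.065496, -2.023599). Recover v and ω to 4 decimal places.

v = -0.2500, ω = -0.7500

Δθ = -2.023599 − -0.523599 = -1.500000
ω = Δθ/dt = -1.500000/2.0 = -0.7500
R = −Δy/(cos θ' − cos θ) = 0.3333
v = R·ω = 0.3333·-0.7500 = -0.2500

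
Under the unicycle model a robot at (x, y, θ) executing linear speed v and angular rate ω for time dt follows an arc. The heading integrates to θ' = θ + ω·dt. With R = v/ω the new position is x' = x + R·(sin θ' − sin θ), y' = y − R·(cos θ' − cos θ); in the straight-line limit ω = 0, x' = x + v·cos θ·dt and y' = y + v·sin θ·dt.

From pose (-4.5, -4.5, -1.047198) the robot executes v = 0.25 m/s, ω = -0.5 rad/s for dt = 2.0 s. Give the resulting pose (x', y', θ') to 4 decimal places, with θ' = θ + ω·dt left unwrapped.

θ' = -1.0472 + -0.5·2.0 = -2.0472
R = v/ω = 0.25/-0.5 = -0.5000
x' = -4.5 + -0.5000·(sin -2.0472 − sin -1.0472) = -4.4887
y' = -4.5 − -0.5000·(cos -2.0472 − cos -1.0472) = -4.9793

(-4.4887, -4.9793, -2.0472)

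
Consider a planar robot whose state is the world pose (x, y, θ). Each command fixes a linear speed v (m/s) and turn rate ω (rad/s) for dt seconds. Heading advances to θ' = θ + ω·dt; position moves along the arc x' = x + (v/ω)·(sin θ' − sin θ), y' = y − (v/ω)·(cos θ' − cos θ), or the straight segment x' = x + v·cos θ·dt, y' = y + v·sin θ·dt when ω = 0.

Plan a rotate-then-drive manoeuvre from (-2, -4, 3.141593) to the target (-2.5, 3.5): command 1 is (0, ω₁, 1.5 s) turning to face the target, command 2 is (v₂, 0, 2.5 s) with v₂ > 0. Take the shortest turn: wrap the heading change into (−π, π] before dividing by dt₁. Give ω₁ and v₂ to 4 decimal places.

ω₁ = -1.0028, v₂ = 3.0067

heading to target = atan2(3.5−-4, -2.5−-2) = 1.6374
Δθ = wrap(1.6374 − 3.1416) = -1.5042; ω₁ = Δθ/dt₁ = -1.0028
distance = √((-2.5−-2)² + (3.5−-4)²) = 7.5166; v₂ = distance/dt₂ = 3.0067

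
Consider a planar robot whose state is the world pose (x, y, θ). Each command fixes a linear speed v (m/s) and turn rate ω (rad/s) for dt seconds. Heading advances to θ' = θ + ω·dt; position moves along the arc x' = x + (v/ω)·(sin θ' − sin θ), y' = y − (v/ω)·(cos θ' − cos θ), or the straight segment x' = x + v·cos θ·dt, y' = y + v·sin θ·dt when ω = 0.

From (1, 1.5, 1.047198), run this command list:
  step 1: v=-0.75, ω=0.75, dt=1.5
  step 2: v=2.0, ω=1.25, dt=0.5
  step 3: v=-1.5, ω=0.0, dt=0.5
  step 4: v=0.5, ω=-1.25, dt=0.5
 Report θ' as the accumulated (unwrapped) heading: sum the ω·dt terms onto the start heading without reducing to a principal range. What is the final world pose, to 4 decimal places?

(0.7736, 0.9319, 2.1722)

step 1: θ'=2.1722 (R=-1.0000) → pose (1.0415, 0.4342, 2.1722)
step 2: θ'=2.7972 (R=1.6000) → pose (0.2624, 1.0350, 2.7972)
step 3: θ'=2.7972 (straight) → pose (0.9684, 0.7818, 2.7972)
step 4: θ'=2.1722 (R=-0.4000) → pose (0.7736, 0.9319, 2.1722)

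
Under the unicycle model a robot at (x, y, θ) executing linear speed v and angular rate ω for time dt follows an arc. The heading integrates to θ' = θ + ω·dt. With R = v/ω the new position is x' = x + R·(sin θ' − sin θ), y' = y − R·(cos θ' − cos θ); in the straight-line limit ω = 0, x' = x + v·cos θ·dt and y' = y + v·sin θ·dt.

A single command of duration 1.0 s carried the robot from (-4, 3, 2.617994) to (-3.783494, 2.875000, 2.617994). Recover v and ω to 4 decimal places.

v = -0.2500, ω = 0.0000

Δθ = 2.617994 − 2.617994 = 0.000000
ω = Δθ/dt = 0.000000/1.0 = 0.0000
ω = 0 → v = (Δx·cos θ + Δy·sin θ)/dt = -0.2500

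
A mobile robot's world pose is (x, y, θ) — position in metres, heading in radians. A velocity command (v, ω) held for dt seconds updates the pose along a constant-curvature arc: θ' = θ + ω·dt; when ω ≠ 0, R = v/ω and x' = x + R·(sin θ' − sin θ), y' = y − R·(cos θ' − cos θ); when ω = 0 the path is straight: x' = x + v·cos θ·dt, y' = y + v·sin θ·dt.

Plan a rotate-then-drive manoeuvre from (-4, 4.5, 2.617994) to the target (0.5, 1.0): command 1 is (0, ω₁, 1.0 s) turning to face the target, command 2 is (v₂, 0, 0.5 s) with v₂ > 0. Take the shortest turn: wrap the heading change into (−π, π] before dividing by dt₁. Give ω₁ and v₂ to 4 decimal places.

heading to target = atan2(1−4.5, 0.5−-4) = -0.6610
Δθ = wrap(-0.6610 − 2.6180) = 3.0041; ω₁ = Δθ/dt₁ = 3.0041
distance = √((0.5−-4)² + (1−4.5)²) = 5.7009; v₂ = distance/dt₂ = 11.4018

ω₁ = 3.0041, v₂ = 11.4018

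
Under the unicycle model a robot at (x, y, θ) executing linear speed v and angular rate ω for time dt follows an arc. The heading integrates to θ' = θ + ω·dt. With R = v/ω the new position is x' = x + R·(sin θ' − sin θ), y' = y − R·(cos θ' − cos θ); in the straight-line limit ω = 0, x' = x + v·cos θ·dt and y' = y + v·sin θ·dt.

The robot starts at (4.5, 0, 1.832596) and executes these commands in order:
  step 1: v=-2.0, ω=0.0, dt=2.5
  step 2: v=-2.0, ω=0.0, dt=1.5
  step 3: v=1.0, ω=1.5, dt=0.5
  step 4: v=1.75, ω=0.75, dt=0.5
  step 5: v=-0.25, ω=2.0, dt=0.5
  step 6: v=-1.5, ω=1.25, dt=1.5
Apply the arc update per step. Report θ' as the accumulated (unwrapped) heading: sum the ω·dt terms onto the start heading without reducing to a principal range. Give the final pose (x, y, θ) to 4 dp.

(5.2320, -5.0793, 5.8326)

step 1: θ'=1.8326 (straight) → pose (5.7941, -4.8296, 1.8326)
step 2: θ'=1.8326 (straight) → pose (6.5706, -7.7274, 1.8326)
step 3: θ'=2.5826 (R=0.6667) → pose (6.2802, -7.3348, 2.5826)
step 4: θ'=2.9576 (R=2.3333) → pose (5.4696, -7.0190, 2.9576)
step 5: θ'=3.9576 (R=-0.1250) → pose (5.5835, -6.9817, 3.9576)
step 6: θ'=5.8326 (R=-1.2000) → pose (5.2320, -5.0793, 5.8326)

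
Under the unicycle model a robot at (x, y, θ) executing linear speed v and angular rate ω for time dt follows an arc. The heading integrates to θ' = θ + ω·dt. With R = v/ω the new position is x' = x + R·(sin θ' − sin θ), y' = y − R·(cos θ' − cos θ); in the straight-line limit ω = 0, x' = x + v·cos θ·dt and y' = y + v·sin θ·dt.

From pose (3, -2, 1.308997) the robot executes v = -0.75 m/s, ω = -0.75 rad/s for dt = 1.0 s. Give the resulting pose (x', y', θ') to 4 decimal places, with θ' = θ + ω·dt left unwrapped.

(2.5644, -2.5890, 0.5590)

θ' = 1.3090 + -0.75·1.0 = 0.5590
R = v/ω = -0.75/-0.75 = 1.0000
x' = 3 + 1.0000·(sin 0.5590 − sin 1.3090) = 2.5644
y' = -2 − 1.0000·(cos 0.5590 − cos 1.3090) = -2.5890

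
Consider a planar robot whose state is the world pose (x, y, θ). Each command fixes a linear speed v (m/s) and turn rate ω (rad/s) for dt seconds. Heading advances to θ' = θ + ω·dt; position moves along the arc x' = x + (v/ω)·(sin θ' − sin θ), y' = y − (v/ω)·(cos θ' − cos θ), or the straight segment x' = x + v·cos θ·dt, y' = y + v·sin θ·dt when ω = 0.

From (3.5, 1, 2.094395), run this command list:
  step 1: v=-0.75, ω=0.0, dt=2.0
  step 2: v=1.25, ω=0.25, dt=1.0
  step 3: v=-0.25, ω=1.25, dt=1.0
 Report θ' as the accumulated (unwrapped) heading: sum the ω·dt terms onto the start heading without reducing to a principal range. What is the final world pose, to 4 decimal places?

(3.7275, 0.6544, 3.5944)

step 1: θ'=2.0944 (straight) → pose (4.2500, -0.2990, 2.0944)
step 2: θ'=2.3444 (R=5.0000) → pose (3.4969, 0.6945, 2.3444)
step 3: θ'=3.5944 (R=-0.2000) → pose (3.7275, 0.6544, 3.5944)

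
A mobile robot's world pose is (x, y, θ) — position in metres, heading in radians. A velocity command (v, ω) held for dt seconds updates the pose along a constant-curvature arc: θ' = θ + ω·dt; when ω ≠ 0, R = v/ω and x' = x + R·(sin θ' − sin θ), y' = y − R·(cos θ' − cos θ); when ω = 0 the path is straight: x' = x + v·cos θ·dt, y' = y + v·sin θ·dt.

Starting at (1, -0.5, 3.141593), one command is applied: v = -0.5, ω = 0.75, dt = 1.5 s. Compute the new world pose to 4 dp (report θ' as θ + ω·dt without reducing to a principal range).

(1.6015, -0.1208, 4.2666)

θ' = 3.1416 + 0.75·1.5 = 4.2666
R = v/ω = -0.5/0.75 = -0.6667
x' = 1 + -0.6667·(sin 4.2666 − sin 3.1416) = 1.6015
y' = -0.5 − -0.6667·(cos 4.2666 − cos 3.1416) = -0.1208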